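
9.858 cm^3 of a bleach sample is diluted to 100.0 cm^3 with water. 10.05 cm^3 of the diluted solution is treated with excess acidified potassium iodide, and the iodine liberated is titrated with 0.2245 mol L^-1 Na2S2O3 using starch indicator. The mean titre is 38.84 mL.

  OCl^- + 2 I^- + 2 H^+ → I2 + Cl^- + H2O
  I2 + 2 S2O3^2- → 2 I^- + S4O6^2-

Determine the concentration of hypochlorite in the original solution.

n(S2O3^2-) = 0.03884 × 0.2245 = 8.720 × 10^-3 mol
n(I2) = n(S2O3^2-)/2 = 4.360 × 10^-3 mol
n(OCl^-) in the aliquot = 4.360 × 10^-3 mol (1:1 ratio)
[OCl^-]_dilute = 4.360 × 10^-3 / 0.01005 = 0.4338 mol/L
[OCl^-]_original = 0.4338 × 100.0/9.858 = 4.401 mol/L

4.401 mol/L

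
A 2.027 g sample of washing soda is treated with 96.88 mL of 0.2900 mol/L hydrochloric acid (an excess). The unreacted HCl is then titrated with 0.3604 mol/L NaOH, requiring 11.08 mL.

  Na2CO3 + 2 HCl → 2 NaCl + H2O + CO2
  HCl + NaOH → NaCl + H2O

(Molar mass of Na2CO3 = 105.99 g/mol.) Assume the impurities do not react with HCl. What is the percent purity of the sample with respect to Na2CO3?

n(HCl) added = 0.09688 × 0.2900 = 0.02810 mol
n(NaOH) used in back-titration = 0.01108 × 0.3604 = 3.993 × 10^-3 mol
n(HCl) left over = 3.993 × 10^-3 mol (1:1 ratio)
n(HCl) consumed by analyte = 0.02810 − 3.993 × 10^-3 = 0.02410 mol
From the 1:2 ratio, n(Na2CO3) = 1/2 × 0.02410 = 0.01205 mol
mass of Na2CO3 = 0.01205 × 105.99 = 1.277 g
% Na2CO3 = 1.277 / 2.027 × 100 = 63.01 %

63.01 %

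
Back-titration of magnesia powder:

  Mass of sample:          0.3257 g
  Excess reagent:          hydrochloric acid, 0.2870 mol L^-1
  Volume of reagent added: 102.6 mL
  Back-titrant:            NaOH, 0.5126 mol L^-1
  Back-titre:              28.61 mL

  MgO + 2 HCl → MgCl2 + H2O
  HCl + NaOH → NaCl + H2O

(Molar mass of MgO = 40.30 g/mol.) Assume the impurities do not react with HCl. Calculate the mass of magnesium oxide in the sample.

0.2978 g

n(HCl) added = 0.1026 × 0.2870 = 0.02945 mol
n(NaOH) used in back-titration = 0.02861 × 0.5126 = 0.01467 mol
n(HCl) left over = 0.01467 mol (1:1 ratio)
n(HCl) consumed by analyte = 0.02945 − 0.01467 = 0.01478 mol
From the 1:2 ratio, n(MgO) = 1/2 × 0.01478 = 7.390 × 10^-3 mol
mass of MgO = 7.390 × 10^-3 × 40.30 = 0.2978 g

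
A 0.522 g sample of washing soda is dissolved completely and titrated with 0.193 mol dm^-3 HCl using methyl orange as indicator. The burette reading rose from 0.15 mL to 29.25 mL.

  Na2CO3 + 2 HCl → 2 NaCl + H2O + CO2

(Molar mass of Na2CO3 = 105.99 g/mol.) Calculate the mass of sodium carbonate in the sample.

0.298 g

n(HCl) = 0.0291 L × 0.193 mol/L = 5.62 × 10^-3 mol
From the 1:2 ratio, n(Na2CO3) = 1/2 × 5.62 × 10^-3 = 2.81 × 10^-3 mol
mass of Na2CO3 = 2.81 × 10^-3 × 105.99 g/mol = 0.298 g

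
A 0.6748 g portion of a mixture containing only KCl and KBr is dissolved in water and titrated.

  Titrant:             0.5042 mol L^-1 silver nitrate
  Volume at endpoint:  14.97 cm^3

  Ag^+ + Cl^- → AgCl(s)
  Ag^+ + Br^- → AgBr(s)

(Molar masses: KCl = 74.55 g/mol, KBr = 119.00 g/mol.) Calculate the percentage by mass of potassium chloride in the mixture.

55.52 %

n(AgNO3) = 0.01497 × 0.5042 = 7.548 × 10^-3 mol
Let x = n(KCl), y = n(KBr).
Titrant: 1x + 1y = 7.548 × 10^-3;  mass: 74.55x + 119.00y = 0.6748
Solving, x = 5.026 × 10^-3 mol, y = 2.522 × 10^-3 mol
mass of KCl = 5.026 × 10^-3 × 74.55 = 0.3747 g
% KCl = 0.3747 / 0.6748 × 100 = 55.52 %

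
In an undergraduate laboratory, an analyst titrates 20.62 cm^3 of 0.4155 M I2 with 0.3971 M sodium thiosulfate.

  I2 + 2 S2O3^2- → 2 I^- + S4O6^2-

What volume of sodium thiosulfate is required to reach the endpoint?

43.15 mL

n(I2) = 0.02062 L × 0.4155 mol/L = 8.568 × 10^-3 mol
From the 2:1 stoichiometry, n(Na2S2O3) = 2/1 × 8.568 × 10^-3 = 0.01714 mol
V(Na2S2O3) = 0.01714 mol / 0.3971 mol/L = 0.04315 L = 43.15 mL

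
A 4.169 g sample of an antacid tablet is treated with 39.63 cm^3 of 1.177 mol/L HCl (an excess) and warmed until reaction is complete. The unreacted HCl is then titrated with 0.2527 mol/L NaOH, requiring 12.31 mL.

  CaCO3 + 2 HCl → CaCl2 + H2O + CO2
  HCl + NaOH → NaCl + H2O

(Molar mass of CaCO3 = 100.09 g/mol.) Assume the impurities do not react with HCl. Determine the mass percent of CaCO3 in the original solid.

n(HCl) added = 0.03963 × 1.177 = 0.04664 mol
n(NaOH) used in back-titration = 0.01231 × 0.2527 = 3.111 × 10^-3 mol
n(HCl) left over = 3.111 × 10^-3 mol (1:1 ratio)
n(HCl) consumed by analyte = 0.04664 − 3.111 × 10^-3 = 0.04353 mol
From the 1:2 ratio, n(CaCO3) = 1/2 × 0.04353 = 0.02177 mol
mass of CaCO3 = 0.02177 × 100.09 = 2.179 g
% CaCO3 = 2.179 / 4.169 × 100 = 52.26 %

52.26 %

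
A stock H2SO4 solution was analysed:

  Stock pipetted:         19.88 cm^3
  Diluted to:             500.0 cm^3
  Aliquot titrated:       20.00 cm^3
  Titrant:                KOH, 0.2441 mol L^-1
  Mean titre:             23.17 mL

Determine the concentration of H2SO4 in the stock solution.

3.556 mol/L

H2SO4 + 2 KOH → K2SO4 + 2 H2O
n(KOH) = 0.02317 × 0.2441 = 5.656 × 10^-3 mol
From the 1:2 ratio, n(H2SO4) in the aliquot = 1/2 × 5.656 × 10^-3 = 2.828 × 10^-3 mol
[H2SO4]_dilute = 2.828 × 10^-3 / 0.02000 = 0.1414 mol/L
Dilution factor = 500.0 / 19.88 = 25.15
[H2SO4]_stock = 0.1414 × 25.15 = 3.556 mol/L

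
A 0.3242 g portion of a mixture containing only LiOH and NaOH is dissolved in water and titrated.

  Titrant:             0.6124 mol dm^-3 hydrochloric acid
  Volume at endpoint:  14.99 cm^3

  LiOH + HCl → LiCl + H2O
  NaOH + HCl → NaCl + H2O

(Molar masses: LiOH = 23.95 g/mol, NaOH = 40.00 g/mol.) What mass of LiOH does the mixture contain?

n(HCl) = 0.01499 × 0.6124 = 9.180 × 10^-3 mol
Let x = n(LiOH), y = n(NaOH).
Titrant: 1x + 1y = 9.180 × 10^-3;  mass: 23.95x + 40.00y = 0.3242
Solving, x = 2.679 × 10^-3 mol, y = 6.501 × 10^-3 mol
mass of LiOH = 2.679 × 10^-3 × 23.95 = 0.06416 g

0.06416 g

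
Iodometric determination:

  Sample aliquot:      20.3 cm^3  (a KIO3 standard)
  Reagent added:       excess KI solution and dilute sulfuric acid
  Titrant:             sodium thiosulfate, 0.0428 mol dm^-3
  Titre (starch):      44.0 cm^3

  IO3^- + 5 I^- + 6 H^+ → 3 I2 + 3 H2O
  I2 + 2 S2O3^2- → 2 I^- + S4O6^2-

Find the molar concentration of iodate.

n(S2O3^2-) = 0.0440 × 0.0428 = 1.88 × 10^-3 mol
n(I2) = n(S2O3^2-)/2 = 9.42 × 10^-4 mol
From the 1:3 ratio, n(IO3^-) in the aliquot = 1/3 × 9.42 × 10^-4 = 3.14 × 10^-4 mol
[IO3^-] = 3.14 × 10^-4 / 0.0203 = 0.0155 mol/L

0.0155 mol/L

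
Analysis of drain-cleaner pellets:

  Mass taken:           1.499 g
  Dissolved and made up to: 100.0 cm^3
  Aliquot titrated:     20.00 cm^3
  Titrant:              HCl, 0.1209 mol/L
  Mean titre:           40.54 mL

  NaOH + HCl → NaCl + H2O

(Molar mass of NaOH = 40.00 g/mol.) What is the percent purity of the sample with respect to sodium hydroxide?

65.39 %

n(HCl) per titration = 0.04054 × 0.1209 = 4.901 × 10^-3 mol
n(NaOH) in each aliquot = 4.901 × 10^-3 mol (1:1 ratio)
n(NaOH) in the whole flask = 4.901 × 10^-3 × 100.0/20.00 = 0.02451 mol
mass of NaOH = 0.02451 × 40.00 = 0.9803 g
% NaOH = 0.9803 / 1.499 × 100 = 65.39 %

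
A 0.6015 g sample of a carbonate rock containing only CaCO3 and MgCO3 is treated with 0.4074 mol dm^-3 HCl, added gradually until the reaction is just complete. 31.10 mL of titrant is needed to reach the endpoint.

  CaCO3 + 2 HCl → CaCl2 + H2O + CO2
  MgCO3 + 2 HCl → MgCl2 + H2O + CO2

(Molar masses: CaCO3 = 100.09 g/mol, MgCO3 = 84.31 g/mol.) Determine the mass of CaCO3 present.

n(HCl) = 0.03110 × 0.4074 = 0.01267 mol
Let x = n(CaCO3), y = n(MgCO3).
Titrant: 2x + 2y = 0.01267;  mass: 100.09x + 84.31y = 0.6015
Solving, x = 4.271 × 10^-3 mol, y = 2.064 × 10^-3 mol
mass of CaCO3 = 4.271 × 10^-3 × 100.09 = 0.4274 g

0.4274 g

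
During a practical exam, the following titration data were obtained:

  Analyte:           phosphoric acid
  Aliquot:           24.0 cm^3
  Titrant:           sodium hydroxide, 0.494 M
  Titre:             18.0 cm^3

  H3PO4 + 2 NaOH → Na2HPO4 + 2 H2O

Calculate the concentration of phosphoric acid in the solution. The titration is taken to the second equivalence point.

n(NaOH) = 0.0180 L × 0.494 mol/L = 8.89 × 10^-3 mol
From the 1:2 mole ratio, n(H3PO4) = 1/2 × 8.89 × 10^-3 = 4.45 × 10^-3 mol
[H3PO4] = 4.45 × 10^-3 mol / 0.0240 L = 0.185 mol/L

0.185 M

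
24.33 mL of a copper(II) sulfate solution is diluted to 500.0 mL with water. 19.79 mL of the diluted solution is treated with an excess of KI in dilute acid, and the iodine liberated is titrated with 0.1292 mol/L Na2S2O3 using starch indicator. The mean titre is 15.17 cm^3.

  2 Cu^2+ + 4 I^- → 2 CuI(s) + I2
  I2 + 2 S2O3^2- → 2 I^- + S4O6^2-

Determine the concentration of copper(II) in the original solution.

n(S2O3^2-) = 0.01517 × 0.1292 = 1.960 × 10^-3 mol
n(I2) = n(S2O3^2-)/2 = 9.800 × 10^-4 mol
From the 2:1 ratio, n(Cu2+) in the aliquot = 2/1 × 9.800 × 10^-4 = 1.960 × 10^-3 mol
[Cu2+]_dilute = 1.960 × 10^-3 / 0.01979 = 0.09904 mol/L
[Cu2+]_original = 0.09904 × 500.0/24.33 = 2.035 mol/L

2.035 mol/L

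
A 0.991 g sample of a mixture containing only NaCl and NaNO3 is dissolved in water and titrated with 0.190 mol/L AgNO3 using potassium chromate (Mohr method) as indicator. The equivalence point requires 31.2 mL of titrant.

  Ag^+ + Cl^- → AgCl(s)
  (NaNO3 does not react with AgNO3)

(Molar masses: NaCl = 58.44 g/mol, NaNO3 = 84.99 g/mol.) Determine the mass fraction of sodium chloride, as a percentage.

n(AgNO3) = 0.0312 × 0.190 = 5.93 × 10^-3 mol
Let x = n(NaCl), y = n(NaNO3).
Titrant: 1x = 5.93 × 10^-3;  mass: 58.44x + 84.99y = 0.991
Solving, x = 5.93 × 10^-3 mol, y = 7.58 × 10^-3 mol
mass of NaCl = 5.93 × 10^-3 × 58.44 = 0.346 g
% NaCl = 0.346 / 0.991 × 100 = 35.0 %

35.0 %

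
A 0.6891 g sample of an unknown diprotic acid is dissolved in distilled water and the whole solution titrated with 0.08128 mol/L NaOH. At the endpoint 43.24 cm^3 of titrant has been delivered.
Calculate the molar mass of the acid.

n(NaOH) = 0.04324 L × 0.08128 mol/L = 3.515 × 10^-3 mol
From the 1:2 ratio, n(H2A) = 1/2 × 3.515 × 10^-3 = 1.757 × 10^-3 mol
M = m / n = 0.6891 g / 1.757 × 10^-3 mol = 392.1 g/mol

392.1 g/mol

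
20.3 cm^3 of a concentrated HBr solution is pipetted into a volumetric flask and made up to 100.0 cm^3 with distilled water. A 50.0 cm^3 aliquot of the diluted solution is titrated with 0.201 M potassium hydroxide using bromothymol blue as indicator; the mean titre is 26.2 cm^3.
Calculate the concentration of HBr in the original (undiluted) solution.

0.519 M

HBr + KOH → KBr + H2O
n(KOH) = 0.0262 × 0.201 = 5.27 × 10^-3 mol
n(HBr) in the aliquot = 5.27 × 10^-3 mol (1:1 ratio)
[HBr]_dilute = 5.27 × 10^-3 / 0.0500 = 0.105 mol/L
Dilution factor = 100.0 / 20.3 = 4.926
[HBr]_stock = 0.105 × 4.926 = 0.519 mol/L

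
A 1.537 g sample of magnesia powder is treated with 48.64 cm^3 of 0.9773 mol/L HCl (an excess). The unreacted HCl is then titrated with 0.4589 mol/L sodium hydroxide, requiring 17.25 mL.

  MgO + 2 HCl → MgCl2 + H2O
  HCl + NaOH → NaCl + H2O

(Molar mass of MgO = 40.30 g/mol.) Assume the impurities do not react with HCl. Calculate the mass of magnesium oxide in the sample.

n(HCl) added = 0.04864 × 0.9773 = 0.04754 mol
n(NaOH) used in back-titration = 0.01725 × 0.4589 = 7.916 × 10^-3 mol
n(HCl) left over = 7.916 × 10^-3 mol (1:1 ratio)
n(HCl) consumed by analyte = 0.04754 − 7.916 × 10^-3 = 0.03962 mol
From the 1:2 ratio, n(MgO) = 1/2 × 0.03962 = 0.01981 mol
mass of MgO = 0.01981 × 40.30 = 0.7983 g

0.7983 g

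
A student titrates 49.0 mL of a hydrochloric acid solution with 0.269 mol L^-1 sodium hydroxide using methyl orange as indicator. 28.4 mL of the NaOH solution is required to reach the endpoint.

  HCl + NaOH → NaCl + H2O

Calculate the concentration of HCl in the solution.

n(NaOH) = 0.0284 L × 0.269 mol/L = 7.64 × 10^-3 mol
n(HCl) = 7.64 × 10^-3 mol (1:1 mole ratio)
[HCl] = 7.64 × 10^-3 mol / 0.0490 L = 0.156 mol/L

0.156 mol/L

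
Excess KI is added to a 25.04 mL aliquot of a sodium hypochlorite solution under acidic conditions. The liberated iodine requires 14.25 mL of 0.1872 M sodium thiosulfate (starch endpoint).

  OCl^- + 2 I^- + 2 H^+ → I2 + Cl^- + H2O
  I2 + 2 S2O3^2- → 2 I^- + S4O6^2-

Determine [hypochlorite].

n(S2O3^2-) = 0.01425 × 0.1872 = 2.668 × 10^-3 mol
n(I2) = n(S2O3^2-)/2 = 1.334 × 10^-3 mol
n(OCl^-) in the aliquot = 1.334 × 10^-3 mol (1:1 ratio)
[OCl^-] = 1.334 × 10^-3 / 0.02504 = 0.05327 mol/L

0.05327 M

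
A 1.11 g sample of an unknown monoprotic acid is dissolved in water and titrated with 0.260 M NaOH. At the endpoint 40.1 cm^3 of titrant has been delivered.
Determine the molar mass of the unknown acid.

106 g/mol

n(NaOH) = 0.0401 L × 0.260 mol/L = 0.0104 mol
n(HA) = 0.0104 mol (1:1 ratio)
M = m / n = 1.11 g / 0.0104 mol = 106 g/mol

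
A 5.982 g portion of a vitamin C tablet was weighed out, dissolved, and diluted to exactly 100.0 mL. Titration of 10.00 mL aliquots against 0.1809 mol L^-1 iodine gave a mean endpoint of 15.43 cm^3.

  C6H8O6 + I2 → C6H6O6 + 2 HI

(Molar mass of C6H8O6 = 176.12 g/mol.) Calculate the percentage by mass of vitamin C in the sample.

n(I2) per titration = 0.01543 × 0.1809 = 2.791 × 10^-3 mol
n(C6H8O6) in each aliquot = 2.791 × 10^-3 mol (1:1 ratio)
n(C6H8O6) in the whole flask = 2.791 × 10^-3 × 100.0/10.00 = 0.02791 mol
mass of C6H8O6 = 0.02791 × 176.12 = 4.916 g
% C6H8O6 = 4.916 / 5.982 × 100 = 82.18 %

82.18 %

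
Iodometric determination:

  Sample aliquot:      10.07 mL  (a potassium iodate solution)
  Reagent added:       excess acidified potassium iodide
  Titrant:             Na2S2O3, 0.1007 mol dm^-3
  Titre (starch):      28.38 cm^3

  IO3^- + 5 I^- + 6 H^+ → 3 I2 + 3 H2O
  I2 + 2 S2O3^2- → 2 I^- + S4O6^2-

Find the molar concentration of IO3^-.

n(S2O3^2-) = 0.02838 × 0.1007 = 2.858 × 10^-3 mol
n(I2) = n(S2O3^2-)/2 = 1.429 × 10^-3 mol
From the 1:3 ratio, n(IO3^-) in the aliquot = 1/3 × 1.429 × 10^-3 = 4.763 × 10^-4 mol
[IO3^-] = 4.763 × 10^-4 / 0.01007 = 0.04730 mol/L

0.04730 mol/L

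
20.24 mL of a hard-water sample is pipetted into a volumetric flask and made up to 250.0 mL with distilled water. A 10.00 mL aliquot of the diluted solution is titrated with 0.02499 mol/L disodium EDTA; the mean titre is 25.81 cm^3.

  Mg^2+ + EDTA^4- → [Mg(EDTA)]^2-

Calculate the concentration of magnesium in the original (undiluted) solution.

n(EDTA) = 0.02581 × 0.02499 = 6.450 × 10^-4 mol
n(Mg2+) in the aliquot = 6.450 × 10^-4 mol (1:1 ratio)
[Mg2+]_dilute = 6.450 × 10^-4 / 0.01000 = 0.06450 mol/L
Dilution factor = 250.0 / 20.24 = 12.35
[Mg2+]_stock = 0.06450 × 12.35 = 0.7967 mol/L

0.7967 mol/L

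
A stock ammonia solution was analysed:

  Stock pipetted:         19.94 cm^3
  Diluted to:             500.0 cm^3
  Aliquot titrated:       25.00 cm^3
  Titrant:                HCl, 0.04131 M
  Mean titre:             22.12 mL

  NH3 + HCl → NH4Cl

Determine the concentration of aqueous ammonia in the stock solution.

n(HCl) = 0.02212 × 0.04131 = 9.138 × 10^-4 mol
n(NH3) in the aliquot = 9.138 × 10^-4 mol (1:1 ratio)
[NH3]_dilute = 9.138 × 10^-4 / 0.02500 = 0.03655 mol/L
Dilution factor = 500.0 / 19.94 = 25.08
[NH3]_stock = 0.03655 × 25.08 = 0.9165 mol/L

0.9165 M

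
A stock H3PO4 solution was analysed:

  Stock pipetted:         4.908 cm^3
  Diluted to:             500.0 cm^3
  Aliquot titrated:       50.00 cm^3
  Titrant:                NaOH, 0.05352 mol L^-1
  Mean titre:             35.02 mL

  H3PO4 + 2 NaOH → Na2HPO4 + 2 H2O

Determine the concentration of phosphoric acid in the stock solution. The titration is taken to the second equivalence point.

1.909 mol/L

n(NaOH) = 0.03502 × 0.05352 = 1.874 × 10^-3 mol
From the 1:2 ratio, n(H3PO4) in the aliquot = 1/2 × 1.874 × 10^-3 = 9.371 × 10^-4 mol
[H3PO4]_dilute = 9.371 × 10^-4 / 0.05000 = 0.01874 mol/L
Dilution factor = 500.0 / 4.908 = 101.9
[H3PO4]_stock = 0.01874 × 101.9 = 1.909 mol/L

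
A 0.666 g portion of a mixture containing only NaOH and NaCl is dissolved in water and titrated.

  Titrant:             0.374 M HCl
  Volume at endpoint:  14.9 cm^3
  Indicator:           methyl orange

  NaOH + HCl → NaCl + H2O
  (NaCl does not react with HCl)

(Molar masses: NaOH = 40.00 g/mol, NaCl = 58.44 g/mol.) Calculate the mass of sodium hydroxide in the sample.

n(HCl) = 0.0149 × 0.374 = 5.57 × 10^-3 mol
Let x = n(NaOH), y = n(NaCl).
Titrant: 1x = 5.57 × 10^-3;  mass: 40.00x + 58.44y = 0.666
Solving, x = 5.57 × 10^-3 mol, y = 7.58 × 10^-3 mol
mass of NaOH = 5.57 × 10^-3 × 40.00 = 0.223 g

0.223 g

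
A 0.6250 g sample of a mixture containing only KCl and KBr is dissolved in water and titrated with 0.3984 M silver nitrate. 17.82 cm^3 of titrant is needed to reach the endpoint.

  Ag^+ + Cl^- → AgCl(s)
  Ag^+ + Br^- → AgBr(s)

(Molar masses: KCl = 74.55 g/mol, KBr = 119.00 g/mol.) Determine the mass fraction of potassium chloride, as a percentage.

n(AgNO3) = 0.01782 × 0.3984 = 7.099 × 10^-3 mol
Let x = n(KCl), y = n(KBr).
Titrant: 1x + 1y = 7.099 × 10^-3;  mass: 74.55x + 119.00y = 0.6250
Solving, x = 4.946 × 10^-3 mol, y = 2.154 × 10^-3 mol
mass of KCl = 4.946 × 10^-3 × 74.55 = 0.3687 g
% KCl = 0.3687 / 0.6250 × 100 = 58.99 %

58.99 %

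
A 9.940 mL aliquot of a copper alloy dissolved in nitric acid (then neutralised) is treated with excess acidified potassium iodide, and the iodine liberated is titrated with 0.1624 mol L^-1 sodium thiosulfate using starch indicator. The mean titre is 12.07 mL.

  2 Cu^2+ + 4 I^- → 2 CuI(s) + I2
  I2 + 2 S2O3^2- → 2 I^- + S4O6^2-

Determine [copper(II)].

0.1972 mol/L

n(S2O3^2-) = 0.01207 × 0.1624 = 1.960 × 10^-3 mol
n(I2) = n(S2O3^2-)/2 = 9.801 × 10^-4 mol
From the 2:1 ratio, n(Cu2+) in the aliquot = 2/1 × 9.801 × 10^-4 = 1.960 × 10^-3 mol
[Cu2+] = 1.960 × 10^-3 / 0.009940 = 0.1972 mol/L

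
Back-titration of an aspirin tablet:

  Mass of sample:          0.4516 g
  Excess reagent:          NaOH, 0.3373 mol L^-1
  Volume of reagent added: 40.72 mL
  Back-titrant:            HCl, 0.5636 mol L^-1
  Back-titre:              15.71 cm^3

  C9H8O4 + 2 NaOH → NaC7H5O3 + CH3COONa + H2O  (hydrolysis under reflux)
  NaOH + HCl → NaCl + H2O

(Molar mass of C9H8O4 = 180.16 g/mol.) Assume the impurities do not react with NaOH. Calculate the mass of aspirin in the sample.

n(NaOH) added = 0.04072 × 0.3373 = 0.01373 mol
n(HCl) used in back-titration = 0.01571 × 0.5636 = 8.854 × 10^-3 mol
n(NaOH) left over = 8.854 × 10^-3 mol (1:1 ratio)
n(NaOH) consumed by analyte = 0.01373 − 8.854 × 10^-3 = 4.881 × 10^-3 mol
From the 1:2 ratio, n(C9H8O4) = 1/2 × 4.881 × 10^-3 = 2.440 × 10^-3 mol
mass of C9H8O4 = 2.440 × 10^-3 × 180.16 = 0.4397 g

0.4397 g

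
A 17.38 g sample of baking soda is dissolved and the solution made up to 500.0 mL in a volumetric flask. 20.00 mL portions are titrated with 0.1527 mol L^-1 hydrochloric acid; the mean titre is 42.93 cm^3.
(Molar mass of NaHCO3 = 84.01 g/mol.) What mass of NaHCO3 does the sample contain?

13.77 g

NaHCO3 + HCl → NaCl + H2O + CO2
n(HCl) per titration = 0.04293 × 0.1527 = 6.555 × 10^-3 mol
n(NaHCO3) in each aliquot = 6.555 × 10^-3 mol (1:1 ratio)
n(NaHCO3) in the whole flask = 6.555 × 10^-3 × 500.0/20.00 = 0.1639 mol
mass of NaHCO3 = 0.1639 × 84.01 = 13.77 g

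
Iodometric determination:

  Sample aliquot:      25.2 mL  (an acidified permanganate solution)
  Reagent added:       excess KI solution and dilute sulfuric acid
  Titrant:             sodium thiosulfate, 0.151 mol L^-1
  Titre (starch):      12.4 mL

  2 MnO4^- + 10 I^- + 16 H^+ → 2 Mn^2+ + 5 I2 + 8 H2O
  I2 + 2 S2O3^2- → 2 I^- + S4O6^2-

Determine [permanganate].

n(S2O3^2-) = 0.0124 × 0.151 = 1.87 × 10^-3 mol
n(I2) = n(S2O3^2-)/2 = 9.36 × 10^-4 mol
From the 2:5 ratio, n(MnO4^-) in the aliquot = 2/5 × 9.36 × 10^-4 = 3.74 × 10^-4 mol
[MnO4^-] = 3.74 × 10^-4 / 0.0252 = 0.0149 mol/L

0.0149 mol/L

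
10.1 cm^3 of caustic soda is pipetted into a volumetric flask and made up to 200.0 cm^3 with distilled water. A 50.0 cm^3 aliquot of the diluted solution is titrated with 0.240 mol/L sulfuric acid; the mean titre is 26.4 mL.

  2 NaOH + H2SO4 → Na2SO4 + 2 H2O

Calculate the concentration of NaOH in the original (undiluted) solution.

5.02 mol/L

n(H2SO4) = 0.0264 × 0.240 = 6.34 × 10^-3 mol
From the 2:1 ratio, n(NaOH) in the aliquot = 2/1 × 6.34 × 10^-3 = 0.0127 mol
[NaOH]_dilute = 0.0127 / 0.0500 = 0.253 mol/L
Dilution factor = 200.0 / 10.1 = 19.80
[NaOH]_stock = 0.253 × 19.80 = 5.02 mol/L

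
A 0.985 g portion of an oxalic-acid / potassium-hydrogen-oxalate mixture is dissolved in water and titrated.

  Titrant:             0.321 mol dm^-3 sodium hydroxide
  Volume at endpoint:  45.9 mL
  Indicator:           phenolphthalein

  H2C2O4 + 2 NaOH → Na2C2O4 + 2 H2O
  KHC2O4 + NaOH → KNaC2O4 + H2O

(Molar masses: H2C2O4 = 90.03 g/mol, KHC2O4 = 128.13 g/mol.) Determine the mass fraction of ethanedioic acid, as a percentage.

n(NaOH) = 0.0459 × 0.321 = 0.0147 mol
Let x = n(H2C2O4), y = n(KHC2O4).
Titrant: 2x + 1y = 0.0147;  mass: 90.03x + 128.13y = 0.985
Solving, x = 5.43 × 10^-3 mol, y = 3.87 × 10^-3 mol
mass of H2C2O4 = 5.43 × 10^-3 × 90.03 = 0.489 g
% H2C2O4 = 0.489 / 0.985 × 100 = 49.6 %

49.6 %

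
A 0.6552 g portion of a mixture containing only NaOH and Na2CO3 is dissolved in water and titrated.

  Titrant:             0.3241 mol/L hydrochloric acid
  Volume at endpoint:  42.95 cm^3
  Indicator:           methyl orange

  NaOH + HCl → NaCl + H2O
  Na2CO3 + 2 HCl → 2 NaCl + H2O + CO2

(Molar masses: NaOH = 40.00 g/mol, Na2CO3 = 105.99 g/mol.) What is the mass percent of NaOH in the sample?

n(HCl) = 0.04295 × 0.3241 = 0.01392 mol
Let x = n(NaOH), y = n(Na2CO3).
Titrant: 1x + 2y = 0.01392;  mass: 40.00x + 105.99y = 0.6552
Solving, x = 6.348 × 10^-3 mol, y = 3.786 × 10^-3 mol
mass of NaOH = 6.348 × 10^-3 × 40.00 = 0.2539 g
% NaOH = 0.2539 / 0.6552 × 100 = 38.76 %

38.76 %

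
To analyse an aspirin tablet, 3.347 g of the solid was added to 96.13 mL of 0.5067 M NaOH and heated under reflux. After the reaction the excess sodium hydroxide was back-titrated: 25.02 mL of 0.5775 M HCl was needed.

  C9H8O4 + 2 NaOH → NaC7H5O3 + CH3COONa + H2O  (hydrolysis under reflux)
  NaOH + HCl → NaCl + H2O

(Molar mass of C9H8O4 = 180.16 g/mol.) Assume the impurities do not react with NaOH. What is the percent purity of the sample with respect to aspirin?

n(NaOH) added = 0.09613 × 0.5067 = 0.04871 mol
n(HCl) used in back-titration = 0.02502 × 0.5775 = 0.01445 mol
n(NaOH) left over = 0.01445 mol (1:1 ratio)
n(NaOH) consumed by analyte = 0.04871 − 0.01445 = 0.03426 mol
From the 1:2 ratio, n(C9H8O4) = 1/2 × 0.03426 = 0.01713 mol
mass of C9H8O4 = 0.01713 × 180.16 = 3.086 g
% C9H8O4 = 3.086 / 3.347 × 100 = 92.21 %

92.21 %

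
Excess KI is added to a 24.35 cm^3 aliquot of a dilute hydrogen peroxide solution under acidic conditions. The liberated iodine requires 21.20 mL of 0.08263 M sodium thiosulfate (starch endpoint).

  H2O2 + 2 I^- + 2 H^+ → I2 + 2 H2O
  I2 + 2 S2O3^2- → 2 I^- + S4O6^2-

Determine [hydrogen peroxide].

n(S2O3^2-) = 0.02120 × 0.08263 = 1.752 × 10^-3 mol
n(I2) = n(S2O3^2-)/2 = 8.759 × 10^-4 mol
n(H2O2) in the aliquot = 8.759 × 10^-4 mol (1:1 ratio)
[H2O2] = 8.759 × 10^-4 / 0.02435 = 0.03597 mol/L

0.03597 M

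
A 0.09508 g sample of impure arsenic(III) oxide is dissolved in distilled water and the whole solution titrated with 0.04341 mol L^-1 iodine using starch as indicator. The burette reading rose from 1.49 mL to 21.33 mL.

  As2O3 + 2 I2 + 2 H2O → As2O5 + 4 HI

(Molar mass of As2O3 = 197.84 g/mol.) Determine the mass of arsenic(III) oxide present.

n(I2) = 0.01984 L × 0.04341 mol/L = 8.613 × 10^-4 mol
From the 1:2 ratio, n(As2O3) = 1/2 × 8.613 × 10^-4 = 4.306 × 10^-4 mol
mass of As2O3 = 4.306 × 10^-4 × 197.84 g/mol = 0.08520 g

0.08520 g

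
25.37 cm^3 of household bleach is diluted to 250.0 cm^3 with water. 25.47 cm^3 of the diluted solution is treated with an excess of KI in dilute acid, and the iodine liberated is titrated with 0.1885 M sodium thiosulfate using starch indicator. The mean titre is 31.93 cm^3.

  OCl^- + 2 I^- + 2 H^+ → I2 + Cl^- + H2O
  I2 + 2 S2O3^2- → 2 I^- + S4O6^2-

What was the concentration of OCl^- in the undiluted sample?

n(S2O3^2-) = 0.03193 × 0.1885 = 6.019 × 10^-3 mol
n(I2) = n(S2O3^2-)/2 = 3.009 × 10^-3 mol
n(OCl^-) in the aliquot = 3.009 × 10^-3 mol (1:1 ratio)
[OCl^-]_dilute = 3.009 × 10^-3 / 0.02547 = 0.1182 mol/L
[OCl^-]_original = 0.1182 × 250.0/25.37 = 1.164 mol/L

1.164 M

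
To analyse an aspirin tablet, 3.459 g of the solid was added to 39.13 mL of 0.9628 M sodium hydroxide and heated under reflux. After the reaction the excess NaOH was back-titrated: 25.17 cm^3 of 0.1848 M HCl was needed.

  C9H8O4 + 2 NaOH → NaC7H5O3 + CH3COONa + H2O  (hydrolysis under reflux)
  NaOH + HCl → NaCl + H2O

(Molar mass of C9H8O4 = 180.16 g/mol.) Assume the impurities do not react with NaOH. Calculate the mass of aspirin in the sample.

2.975 g

n(NaOH) added = 0.03913 × 0.9628 = 0.03767 mol
n(HCl) used in back-titration = 0.02517 × 0.1848 = 4.651 × 10^-3 mol
n(NaOH) left over = 4.651 × 10^-3 mol (1:1 ratio)
n(NaOH) consumed by analyte = 0.03767 − 4.651 × 10^-3 = 0.03302 mol
From the 1:2 ratio, n(C9H8O4) = 1/2 × 0.03302 = 0.01651 mol
mass of C9H8O4 = 0.01651 × 180.16 = 2.975 g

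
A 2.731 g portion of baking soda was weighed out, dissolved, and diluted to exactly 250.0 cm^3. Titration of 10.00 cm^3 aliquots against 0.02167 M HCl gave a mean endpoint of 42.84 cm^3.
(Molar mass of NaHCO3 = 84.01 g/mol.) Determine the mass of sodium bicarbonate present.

NaHCO3 + HCl → NaCl + H2O + CO2
n(HCl) per titration = 0.04284 × 0.02167 = 9.283 × 10^-4 mol
n(NaHCO3) in each aliquot = 9.283 × 10^-4 mol (1:1 ratio)
n(NaHCO3) in the whole flask = 9.283 × 10^-4 × 250.0/10.00 = 0.02321 mol
mass of NaHCO3 = 0.02321 × 84.01 = 1.950 g

1.950 g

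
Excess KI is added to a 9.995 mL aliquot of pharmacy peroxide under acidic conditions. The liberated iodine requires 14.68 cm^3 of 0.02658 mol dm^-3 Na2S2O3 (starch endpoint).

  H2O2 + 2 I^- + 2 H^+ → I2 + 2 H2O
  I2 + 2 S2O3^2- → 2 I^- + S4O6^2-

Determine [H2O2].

0.01952 mol/L

n(S2O3^2-) = 0.01468 × 0.02658 = 3.902 × 10^-4 mol
n(I2) = n(S2O3^2-)/2 = 1.951 × 10^-4 mol
n(H2O2) in the aliquot = 1.951 × 10^-4 mol (1:1 ratio)
[H2O2] = 1.951 × 10^-4 / 0.009995 = 0.01952 mol/L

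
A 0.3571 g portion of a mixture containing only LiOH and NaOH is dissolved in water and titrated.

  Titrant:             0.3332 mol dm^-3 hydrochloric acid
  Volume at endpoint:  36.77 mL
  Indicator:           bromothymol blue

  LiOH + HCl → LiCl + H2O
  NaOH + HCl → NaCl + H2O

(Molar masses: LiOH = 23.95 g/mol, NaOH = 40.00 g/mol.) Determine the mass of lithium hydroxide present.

n(HCl) = 0.03677 × 0.3332 = 0.01225 mol
Let x = n(LiOH), y = n(NaOH).
Titrant: 1x + 1y = 0.01225;  mass: 23.95x + 40.00y = 0.3571
Solving, x = 8.285 × 10^-3 mol, y = 3.967 × 10^-3 mol
mass of LiOH = 8.285 × 10^-3 × 23.95 = 0.1984 g

0.1984 g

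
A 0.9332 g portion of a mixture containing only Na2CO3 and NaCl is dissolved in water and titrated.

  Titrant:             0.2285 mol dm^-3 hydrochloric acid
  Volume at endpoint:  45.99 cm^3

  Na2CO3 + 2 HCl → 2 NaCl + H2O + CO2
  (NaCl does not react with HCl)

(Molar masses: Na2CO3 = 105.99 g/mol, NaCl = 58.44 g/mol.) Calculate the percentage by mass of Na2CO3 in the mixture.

59.68 %

n(HCl) = 0.04599 × 0.2285 = 0.01051 mol
Let x = n(Na2CO3), y = n(NaCl).
Titrant: 2x = 0.01051;  mass: 105.99x + 58.44y = 0.9332
Solving, x = 5.254 × 10^-3 mol, y = 6.439 × 10^-3 mol
mass of Na2CO3 = 5.254 × 10^-3 × 105.99 = 0.5569 g
% Na2CO3 = 0.5569 / 0.9332 × 100 = 59.68 %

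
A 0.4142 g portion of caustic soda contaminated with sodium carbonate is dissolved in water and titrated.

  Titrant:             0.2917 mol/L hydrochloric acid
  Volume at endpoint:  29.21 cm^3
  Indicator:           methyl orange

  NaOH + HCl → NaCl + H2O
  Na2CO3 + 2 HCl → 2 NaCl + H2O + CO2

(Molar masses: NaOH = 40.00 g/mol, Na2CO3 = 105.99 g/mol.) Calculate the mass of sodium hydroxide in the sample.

0.1150 g

n(HCl) = 0.02921 × 0.2917 = 8.521 × 10^-3 mol
Let x = n(NaOH), y = n(Na2CO3).
Titrant: 1x + 2y = 8.521 × 10^-3;  mass: 40.00x + 105.99y = 0.4142
Solving, x = 2.874 × 10^-3 mol, y = 2.823 × 10^-3 mol
mass of NaOH = 2.874 × 10^-3 × 40.00 = 0.1150 g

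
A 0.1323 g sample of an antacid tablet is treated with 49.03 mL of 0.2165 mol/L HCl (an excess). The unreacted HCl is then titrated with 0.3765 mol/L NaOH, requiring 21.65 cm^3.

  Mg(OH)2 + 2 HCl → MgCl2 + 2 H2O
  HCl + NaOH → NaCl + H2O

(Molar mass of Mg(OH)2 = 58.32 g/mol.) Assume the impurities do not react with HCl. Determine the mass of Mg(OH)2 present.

0.07184 g

n(HCl) added = 0.04903 × 0.2165 = 0.01061 mol
n(NaOH) used in back-titration = 0.02165 × 0.3765 = 8.151 × 10^-3 mol
n(HCl) left over = 8.151 × 10^-3 mol (1:1 ratio)
n(HCl) consumed by analyte = 0.01061 − 8.151 × 10^-3 = 2.464 × 10^-3 mol
From the 1:2 ratio, n(Mg(OH)2) = 1/2 × 2.464 × 10^-3 = 1.232 × 10^-3 mol
mass of Mg(OH)2 = 1.232 × 10^-3 × 58.32 = 0.07184 g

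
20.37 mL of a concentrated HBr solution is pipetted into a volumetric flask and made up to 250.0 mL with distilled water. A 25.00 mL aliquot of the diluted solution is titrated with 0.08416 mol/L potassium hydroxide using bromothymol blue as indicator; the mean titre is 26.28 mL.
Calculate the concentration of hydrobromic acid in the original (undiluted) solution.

1.086 mol/L

HBr + KOH → KBr + H2O
n(KOH) = 0.02628 × 0.08416 = 2.212 × 10^-3 mol
n(HBr) in the aliquot = 2.212 × 10^-3 mol (1:1 ratio)
[HBr]_dilute = 2.212 × 10^-3 / 0.02500 = 0.08847 mol/L
Dilution factor = 250.0 / 20.37 = 12.27
[HBr]_stock = 0.08847 × 12.27 = 1.086 mol/L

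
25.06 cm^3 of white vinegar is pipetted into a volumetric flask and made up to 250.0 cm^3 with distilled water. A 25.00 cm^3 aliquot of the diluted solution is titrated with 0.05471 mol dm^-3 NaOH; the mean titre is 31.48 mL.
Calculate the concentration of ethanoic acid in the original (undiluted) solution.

0.6873 mol/L

CH3COOH + NaOH → CH3COONa + H2O
n(NaOH) = 0.03148 × 0.05471 = 1.722 × 10^-3 mol
n(CH3COOH) in the aliquot = 1.722 × 10^-3 mol (1:1 ratio)
[CH3COOH]_dilute = 1.722 × 10^-3 / 0.02500 = 0.06889 mol/L
Dilution factor = 250.0 / 25.06 = 9.976
[CH3COOH]_stock = 0.06889 × 9.976 = 0.6873 mol/L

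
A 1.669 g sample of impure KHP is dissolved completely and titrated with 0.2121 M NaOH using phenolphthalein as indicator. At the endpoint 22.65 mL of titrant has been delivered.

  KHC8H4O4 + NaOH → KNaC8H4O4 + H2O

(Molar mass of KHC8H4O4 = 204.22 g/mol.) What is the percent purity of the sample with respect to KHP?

58.78 %

n(NaOH) = 0.02265 L × 0.2121 mol/L = 4.804 × 10^-3 mol
n(KHC8H4O4) = 4.804 × 10^-3 mol (1:1 ratio)
mass of KHC8H4O4 = 4.804 × 10^-3 × 204.22 g/mol = 0.9811 g
% KHC8H4O4 = 0.9811 / 1.669 × 100 = 58.78 %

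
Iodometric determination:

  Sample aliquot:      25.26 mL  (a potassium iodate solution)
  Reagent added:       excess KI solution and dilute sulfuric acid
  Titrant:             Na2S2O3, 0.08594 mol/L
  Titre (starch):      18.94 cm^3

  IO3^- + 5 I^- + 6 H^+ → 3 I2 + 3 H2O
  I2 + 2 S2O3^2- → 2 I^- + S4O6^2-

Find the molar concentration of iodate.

n(S2O3^2-) = 0.01894 × 0.08594 = 1.628 × 10^-3 mol
n(I2) = n(S2O3^2-)/2 = 8.139 × 10^-4 mol
From the 1:3 ratio, n(IO3^-) in the aliquot = 1/3 × 8.139 × 10^-4 = 2.713 × 10^-4 mol
[IO3^-] = 2.713 × 10^-4 / 0.02526 = 0.01074 mol/L

0.01074 mol/L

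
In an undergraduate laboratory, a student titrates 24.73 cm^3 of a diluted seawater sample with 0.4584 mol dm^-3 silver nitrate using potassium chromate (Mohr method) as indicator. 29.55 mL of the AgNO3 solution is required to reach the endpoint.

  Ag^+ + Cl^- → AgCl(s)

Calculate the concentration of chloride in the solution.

0.5477 mol/L

n(AgNO3) = 0.02955 L × 0.4584 mol/L = 0.01355 mol
n(Cl-) = 0.01355 mol (1:1 mole ratio)
[Cl-] = 0.01355 mol / 0.02473 L = 0.5477 mol/L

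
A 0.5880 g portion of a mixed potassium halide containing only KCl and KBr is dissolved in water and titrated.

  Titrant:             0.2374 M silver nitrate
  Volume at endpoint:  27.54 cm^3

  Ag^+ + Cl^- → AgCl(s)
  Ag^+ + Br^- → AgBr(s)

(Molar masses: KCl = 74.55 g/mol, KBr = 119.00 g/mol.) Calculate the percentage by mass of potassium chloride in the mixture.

n(AgNO3) = 0.02754 × 0.2374 = 6.538 × 10^-3 mol
Let x = n(KCl), y = n(KBr).
Titrant: 1x + 1y = 6.538 × 10^-3;  mass: 74.55x + 119.00y = 0.5880
Solving, x = 4.275 × 10^-3 mol, y = 2.263 × 10^-3 mol
mass of KCl = 4.275 × 10^-3 × 74.55 = 0.3187 g
% KCl = 0.3187 / 0.5880 × 100 = 54.20 %

54.20 %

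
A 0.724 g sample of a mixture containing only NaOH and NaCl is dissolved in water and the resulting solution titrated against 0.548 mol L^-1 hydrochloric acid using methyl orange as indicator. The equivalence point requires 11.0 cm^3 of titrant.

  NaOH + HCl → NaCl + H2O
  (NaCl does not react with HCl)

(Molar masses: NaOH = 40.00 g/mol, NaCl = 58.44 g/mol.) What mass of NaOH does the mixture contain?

n(HCl) = 0.0110 × 0.548 = 6.03 × 10^-3 mol
Let x = n(NaOH), y = n(NaCl).
Titrant: 1x = 6.03 × 10^-3;  mass: 40.00x + 58.44y = 0.724
Solving, x = 6.03 × 10^-3 mol, y = 8.26 × 10^-3 mol
mass of NaOH = 6.03 × 10^-3 × 40.00 = 0.241 g

0.241 g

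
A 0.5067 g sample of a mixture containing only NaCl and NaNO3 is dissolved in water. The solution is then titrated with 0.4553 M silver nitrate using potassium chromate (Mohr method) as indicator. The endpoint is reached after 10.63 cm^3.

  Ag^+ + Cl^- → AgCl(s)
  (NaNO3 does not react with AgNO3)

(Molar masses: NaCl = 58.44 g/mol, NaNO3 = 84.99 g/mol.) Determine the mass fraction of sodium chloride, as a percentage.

55.82 %

n(AgNO3) = 0.01063 × 0.4553 = 4.840 × 10^-3 mol
Let x = n(NaCl), y = n(NaNO3).
Titrant: 1x = 4.840 × 10^-3;  mass: 58.44x + 84.99y = 0.5067
Solving, x = 4.840 × 10^-3 mol, y = 2.634 × 10^-3 mol
mass of NaCl = 4.840 × 10^-3 × 58.44 = 0.2828 g
% NaCl = 0.2828 / 0.5067 × 100 = 55.82 %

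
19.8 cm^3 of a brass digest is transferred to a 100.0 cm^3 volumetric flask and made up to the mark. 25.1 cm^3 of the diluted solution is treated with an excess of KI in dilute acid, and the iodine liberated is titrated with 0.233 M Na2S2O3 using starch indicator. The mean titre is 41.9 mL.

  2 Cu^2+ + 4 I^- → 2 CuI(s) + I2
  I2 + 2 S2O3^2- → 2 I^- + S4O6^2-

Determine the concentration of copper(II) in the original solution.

n(S2O3^2-) = 0.0419 × 0.233 = 9.76 × 10^-3 mol
n(I2) = n(S2O3^2-)/2 = 4.88 × 10^-3 mol
From the 2:1 ratio, n(Cu2+) in the aliquot = 2/1 × 4.88 × 10^-3 = 9.76 × 10^-3 mol
[Cu2+]_dilute = 9.76 × 10^-3 / 0.0251 = 0.389 mol/L
[Cu2+]_original = 0.389 × 100.0/19.8 = 1.96 mol/L

1.96 M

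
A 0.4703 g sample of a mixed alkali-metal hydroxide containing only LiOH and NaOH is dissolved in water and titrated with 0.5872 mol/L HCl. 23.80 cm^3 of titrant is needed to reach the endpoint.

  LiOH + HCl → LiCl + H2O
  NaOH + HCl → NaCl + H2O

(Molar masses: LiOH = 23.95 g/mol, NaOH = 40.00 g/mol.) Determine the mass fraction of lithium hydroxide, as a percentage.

28.15 %

n(HCl) = 0.02380 × 0.5872 = 0.01398 mol
Let x = n(LiOH), y = n(NaOH).
Titrant: 1x + 1y = 0.01398;  mass: 23.95x + 40.00y = 0.4703
Solving, x = 5.527 × 10^-3 mol, y = 8.448 × 10^-3 mol
mass of LiOH = 5.527 × 10^-3 × 23.95 = 0.1324 g
% LiOH = 0.1324 / 0.4703 × 100 = 28.15 %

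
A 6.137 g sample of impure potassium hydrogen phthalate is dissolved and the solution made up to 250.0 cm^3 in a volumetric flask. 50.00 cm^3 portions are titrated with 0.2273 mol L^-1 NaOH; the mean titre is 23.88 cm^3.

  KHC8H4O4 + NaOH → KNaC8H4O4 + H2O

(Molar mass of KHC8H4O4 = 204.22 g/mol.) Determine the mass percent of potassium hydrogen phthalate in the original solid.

90.31 %

n(NaOH) per titration = 0.02388 × 0.2273 = 5.428 × 10^-3 mol
n(KHC8H4O4) in each aliquot = 5.428 × 10^-3 mol (1:1 ratio)
n(KHC8H4O4) in the whole flask = 5.428 × 10^-3 × 250.0/50.00 = 0.02714 mol
mass of KHC8H4O4 = 0.02714 × 204.22 = 5.542 g
% KHC8H4O4 = 5.542 / 6.137 × 100 = 90.31 %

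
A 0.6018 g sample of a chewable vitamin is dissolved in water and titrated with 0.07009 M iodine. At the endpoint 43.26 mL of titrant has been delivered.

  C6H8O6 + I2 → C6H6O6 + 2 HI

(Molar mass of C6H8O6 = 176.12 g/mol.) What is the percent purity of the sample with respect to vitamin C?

88.74 %

n(I2) = 0.04326 L × 0.07009 mol/L = 3.032 × 10^-3 mol
n(C6H8O6) = 3.032 × 10^-3 mol (1:1 ratio)
mass of C6H8O6 = 3.032 × 10^-3 × 176.12 g/mol = 0.5340 g
% C6H8O6 = 0.5340 / 0.6018 × 100 = 88.74 %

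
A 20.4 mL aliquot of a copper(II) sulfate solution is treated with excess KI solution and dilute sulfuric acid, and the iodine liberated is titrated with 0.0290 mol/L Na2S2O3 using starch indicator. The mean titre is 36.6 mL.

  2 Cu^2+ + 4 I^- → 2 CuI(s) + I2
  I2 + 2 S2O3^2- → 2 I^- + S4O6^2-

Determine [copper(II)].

n(S2O3^2-) = 0.0366 × 0.0290 = 1.06 × 10^-3 mol
n(I2) = n(S2O3^2-)/2 = 5.31 × 10^-4 mol
From the 2:1 ratio, n(Cu2+) in the aliquot = 2/1 × 5.31 × 10^-4 = 1.06 × 10^-3 mol
[Cu2+] = 1.06 × 10^-3 / 0.0204 = 0.0520 mol/L

0.0520 mol/L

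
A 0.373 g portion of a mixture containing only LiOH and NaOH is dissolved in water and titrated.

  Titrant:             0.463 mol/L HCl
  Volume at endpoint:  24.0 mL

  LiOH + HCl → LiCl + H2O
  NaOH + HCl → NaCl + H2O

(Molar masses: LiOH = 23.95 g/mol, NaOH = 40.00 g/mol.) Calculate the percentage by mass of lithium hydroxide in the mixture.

n(HCl) = 0.0240 × 0.463 = 0.0111 mol
Let x = n(LiOH), y = n(NaOH).
Titrant: 1x + 1y = 0.0111;  mass: 23.95x + 40.00y = 0.373
Solving, x = 4.45 × 10^-3 mol, y = 6.66 × 10^-3 mol
mass of LiOH = 4.45 × 10^-3 × 23.95 = 0.107 g
% LiOH = 0.107 / 0.373 × 100 = 28.6 %

28.6 %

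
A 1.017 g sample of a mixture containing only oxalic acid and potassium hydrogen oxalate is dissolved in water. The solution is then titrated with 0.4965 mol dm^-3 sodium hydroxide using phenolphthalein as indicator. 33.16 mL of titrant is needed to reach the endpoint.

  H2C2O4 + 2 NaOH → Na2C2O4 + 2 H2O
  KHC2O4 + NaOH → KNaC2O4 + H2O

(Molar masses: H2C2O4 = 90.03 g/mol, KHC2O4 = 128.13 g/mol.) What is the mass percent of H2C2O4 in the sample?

58.18 %

n(NaOH) = 0.03316 × 0.4965 = 0.01646 mol
Let x = n(H2C2O4), y = n(KHC2O4).
Titrant: 2x + 1y = 0.01646;  mass: 90.03x + 128.13y = 1.017
Solving, x = 6.572 × 10^-3 mol, y = 3.319 × 10^-3 mol
mass of H2C2O4 = 6.572 × 10^-3 × 90.03 = 0.5917 g
% H2C2O4 = 0.5917 / 1.017 × 100 = 58.18 %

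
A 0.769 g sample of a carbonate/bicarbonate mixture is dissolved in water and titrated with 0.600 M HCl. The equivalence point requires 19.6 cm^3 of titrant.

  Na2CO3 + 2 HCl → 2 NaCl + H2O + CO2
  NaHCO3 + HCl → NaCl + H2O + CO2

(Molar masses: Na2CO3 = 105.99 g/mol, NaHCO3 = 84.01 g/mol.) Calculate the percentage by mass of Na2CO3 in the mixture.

48.7 %

n(HCl) = 0.0196 × 0.600 = 0.0118 mol
Let x = n(Na2CO3), y = n(NaHCO3).
Titrant: 2x + 1y = 0.0118;  mass: 105.99x + 84.01y = 0.769
Solving, x = 3.53 × 10^-3 mol, y = 4.70 × 10^-3 mol
mass of Na2CO3 = 3.53 × 10^-3 × 105.99 = 0.374 g
% Na2CO3 = 0.374 / 0.769 × 100 = 48.7 %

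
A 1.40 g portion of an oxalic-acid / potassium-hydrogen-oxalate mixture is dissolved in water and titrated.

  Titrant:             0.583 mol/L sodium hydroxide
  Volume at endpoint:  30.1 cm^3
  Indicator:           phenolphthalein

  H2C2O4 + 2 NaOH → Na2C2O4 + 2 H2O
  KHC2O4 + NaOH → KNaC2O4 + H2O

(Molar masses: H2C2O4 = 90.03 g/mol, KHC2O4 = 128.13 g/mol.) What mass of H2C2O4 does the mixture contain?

n(NaOH) = 0.0301 × 0.583 = 0.0175 mol
Let x = n(H2C2O4), y = n(KHC2O4).
Titrant: 2x + 1y = 0.0175;  mass: 90.03x + 128.13y = 1.40
Solving, x = 5.10 × 10^-3 mol, y = 7.34 × 10^-3 mol
mass of H2C2O4 = 5.10 × 10^-3 × 90.03 = 0.460 g

0.460 g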